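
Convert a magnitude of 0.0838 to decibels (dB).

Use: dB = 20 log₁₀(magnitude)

dB = 20 log₁₀(0.0838) = -21.5 dB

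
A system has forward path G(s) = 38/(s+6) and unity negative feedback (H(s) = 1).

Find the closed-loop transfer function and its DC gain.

T(s) = G/(1+GH) = [38/(s+6)] / [1 + 38/(s+6)] = 38/(s+6+38) = 38/(s+44). DC gain = 38/44 = 0.8636.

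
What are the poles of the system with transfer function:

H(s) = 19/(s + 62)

Pole is where denominator = 0: s + 62 = 0, so s = -62.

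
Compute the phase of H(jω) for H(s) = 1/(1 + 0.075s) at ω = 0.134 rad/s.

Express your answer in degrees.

Phase = -arctan(ωτ) = -arctan(0.134 × 0.075) = -0.6°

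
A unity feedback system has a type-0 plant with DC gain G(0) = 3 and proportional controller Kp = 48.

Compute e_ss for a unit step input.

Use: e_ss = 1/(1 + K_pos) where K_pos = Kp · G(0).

K_pos = Kp · G(0) = 48 × 3 = 144. e_ss = 1/(1 + 144) = 0.0069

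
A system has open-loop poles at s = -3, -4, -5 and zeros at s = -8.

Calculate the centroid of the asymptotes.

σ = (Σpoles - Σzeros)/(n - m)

σ = (Σpoles - Σzeros)/(n - m) = (-12 - (-8))/(3 - 1) = -4/2 = -2.0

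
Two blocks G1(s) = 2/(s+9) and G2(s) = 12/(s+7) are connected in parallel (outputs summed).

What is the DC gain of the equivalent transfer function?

Parallel: G_eq = G1 + G2. DC gain = G1(0) + G2(0) = 2/9 + 12/7 = 0.2222 + 1.7143 = 1.9365.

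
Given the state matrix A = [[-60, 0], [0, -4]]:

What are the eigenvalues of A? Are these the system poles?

For diagonal matrix, eigenvalues are diagonal entries: λ₁ = -60, λ₂ = -4. Eigenvalues of A = system poles.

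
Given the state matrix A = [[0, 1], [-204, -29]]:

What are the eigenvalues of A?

det(A - λI) = λ² - (-29)λ + 204 = (λ - (-12))(λ - (-17)). Eigenvalues: -12, -17.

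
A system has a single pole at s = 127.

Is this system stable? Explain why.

Pole at s = 127 is in the right half-plane. Unstable.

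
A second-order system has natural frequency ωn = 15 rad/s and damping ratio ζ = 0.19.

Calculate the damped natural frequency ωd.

ωd = ωn√(1 - ζ²) = 15√(1 - 0.19²) = 14.73 rad/s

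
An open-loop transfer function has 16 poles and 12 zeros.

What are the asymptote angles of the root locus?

n - m = 16 - 12 = 4. Angles: θk = (2k + 1)·180°/4 = 45°, 135°, 225°, 315°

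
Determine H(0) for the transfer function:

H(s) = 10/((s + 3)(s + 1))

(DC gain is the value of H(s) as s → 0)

DC gain = H(0) = 10/(3 × 1) = 10/3 = 3.3333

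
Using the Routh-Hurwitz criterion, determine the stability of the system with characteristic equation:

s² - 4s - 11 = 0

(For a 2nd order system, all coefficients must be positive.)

Coefficients: 1, -4, -11. b=-4, c=-11 not positive, so system is unstable.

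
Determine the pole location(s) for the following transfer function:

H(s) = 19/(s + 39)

Pole is where denominator = 0: s + 39 = 0, so s = -39.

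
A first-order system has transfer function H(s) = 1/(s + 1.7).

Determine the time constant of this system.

For H(s) = 1/(s + 1/τ), the pole is at -1/τ = -1.7, so τ = 1/1.7 = 0.5882 s.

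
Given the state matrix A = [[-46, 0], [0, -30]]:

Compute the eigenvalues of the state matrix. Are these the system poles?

For diagonal matrix, eigenvalues are diagonal entries: λ₁ = -46, λ₂ = -30. Eigenvalues of A = system poles.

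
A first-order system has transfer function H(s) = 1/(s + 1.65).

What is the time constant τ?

For H(s) = 1/(s + 1/τ), the pole is at -1/τ = -1.65, so τ = 1/1.65 = 0.6061 s.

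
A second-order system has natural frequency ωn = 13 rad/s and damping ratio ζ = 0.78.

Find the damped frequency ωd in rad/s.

ωd = ωn√(1 - ζ²) = 13√(1 - 0.78²) = 8.14 rad/s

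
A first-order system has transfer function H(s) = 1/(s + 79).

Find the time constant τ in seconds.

For H(s) = 1/(s + 1/τ), the pole is at -1/τ = -79, so τ = 1/79 = 0.0127 s.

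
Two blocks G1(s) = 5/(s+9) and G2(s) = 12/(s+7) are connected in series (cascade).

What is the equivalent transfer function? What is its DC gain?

Series: multiply transfer functions. G_eq = 5/(s+9) × 12/(s+7) = 60/((s+9)(s+7)). DC gain = 60/(9×7) = 0.9524.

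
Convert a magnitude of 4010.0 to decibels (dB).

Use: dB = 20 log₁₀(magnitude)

dB = 20 log₁₀(4010.0) = 72.1 dB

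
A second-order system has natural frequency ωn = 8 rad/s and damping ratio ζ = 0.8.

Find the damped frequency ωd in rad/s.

ωd = ωn√(1 - ζ²) = 8√(1 - 0.8²) = 4.8 rad/s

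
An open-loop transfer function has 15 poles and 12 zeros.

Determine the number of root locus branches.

Root locus has n branches where n = number of poles = 15.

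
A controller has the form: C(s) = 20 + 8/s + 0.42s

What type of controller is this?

This is a Proportional-Integral-Derivative (PID) controller.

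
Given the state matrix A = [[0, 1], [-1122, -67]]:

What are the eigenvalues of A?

det(A - λI) = λ² - (-67)λ + 1122 = (λ - (-34))(λ - (-33)). Eigenvalues: -34, -33.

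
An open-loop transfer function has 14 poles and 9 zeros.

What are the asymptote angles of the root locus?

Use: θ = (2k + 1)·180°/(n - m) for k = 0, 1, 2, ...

n - m = 14 - 9 = 5. Angles: θk = (2k + 1)·180°/5 = 36°, 108°, 180°, 252°, 324°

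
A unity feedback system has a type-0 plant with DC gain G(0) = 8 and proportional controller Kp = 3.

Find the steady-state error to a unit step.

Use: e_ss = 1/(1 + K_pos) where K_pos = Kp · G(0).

K_pos = Kp · G(0) = 3 × 8 = 24. e_ss = 1/(1 + 24) = 0.04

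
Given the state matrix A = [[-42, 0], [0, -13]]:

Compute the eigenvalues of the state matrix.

For diagonal matrix, eigenvalues are diagonal entries: λ₁ = -42, λ₂ = -13.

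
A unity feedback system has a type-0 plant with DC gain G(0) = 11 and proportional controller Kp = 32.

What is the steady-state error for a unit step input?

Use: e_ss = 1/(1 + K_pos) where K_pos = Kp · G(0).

K_pos = Kp · G(0) = 32 × 11 = 352. e_ss = 1/(1 + 352) = 0.0028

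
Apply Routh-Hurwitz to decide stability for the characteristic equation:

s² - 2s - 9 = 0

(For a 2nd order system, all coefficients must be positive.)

Coefficients: 1, -2, -9. b=-2, c=-9 not positive, so system is unstable.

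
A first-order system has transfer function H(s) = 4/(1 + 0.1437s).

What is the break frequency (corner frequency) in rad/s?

Corner frequency = 1/τ = 1/0.1437 = 6.959 rad/s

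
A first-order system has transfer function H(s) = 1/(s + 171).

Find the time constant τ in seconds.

For H(s) = 1/(s + 1/τ), the pole is at -1/τ = -171, so τ = 1/171 = 0.0058 s.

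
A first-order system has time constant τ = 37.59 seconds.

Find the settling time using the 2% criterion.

For first-order system, 2% settling time ≈ 4τ = 4 × 37.59 = 150.36 s.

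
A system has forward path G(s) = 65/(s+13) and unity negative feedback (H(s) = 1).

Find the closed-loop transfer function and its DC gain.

T(s) = G/(1+GH) = [65/(s+13)] / [1 + 65/(s+13)] = 65/(s+13+65) = 65/(s+78). DC gain = 65/78 = 0.8333.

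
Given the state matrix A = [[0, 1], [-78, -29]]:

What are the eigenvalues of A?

det(A - λI) = λ² - (-29)λ + 78 = (λ - (-26))(λ - (-3)). Eigenvalues: -26, -3.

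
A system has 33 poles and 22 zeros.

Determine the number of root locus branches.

Root locus has n branches where n = number of poles = 33.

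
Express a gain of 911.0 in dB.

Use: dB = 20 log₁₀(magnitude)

dB = 20 log₁₀(911.0) = 59.2 dB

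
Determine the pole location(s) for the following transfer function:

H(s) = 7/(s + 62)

Pole is where denominator = 0: s + 62 = 0, so s = -62.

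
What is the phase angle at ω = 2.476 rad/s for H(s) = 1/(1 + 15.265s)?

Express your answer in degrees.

Phase = -arctan(ωτ) = -arctan(2.476 × 15.265) = -88.5°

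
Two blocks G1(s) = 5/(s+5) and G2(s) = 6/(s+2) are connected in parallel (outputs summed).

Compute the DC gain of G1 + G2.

Parallel: G_eq = G1 + G2. DC gain = G1(0) + G2(0) = 5/5 + 6/2 = 1 + 3 = 4.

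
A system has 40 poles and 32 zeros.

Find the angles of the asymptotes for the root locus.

n - m = 40 - 32 = 8. Angles: θk = (2k + 1)·180°/8 = 22.5°, 67.5°, 112.5°, 157.5°, 202.5°, 247.5°, 292.5°, 337.5°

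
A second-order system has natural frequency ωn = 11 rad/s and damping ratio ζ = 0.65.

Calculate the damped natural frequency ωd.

ωd = ωn√(1 - ζ²) = 11√(1 - 0.65²) = 8.36 rad/s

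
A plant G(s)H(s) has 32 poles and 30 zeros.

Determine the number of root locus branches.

Root locus has n branches where n = number of poles = 32.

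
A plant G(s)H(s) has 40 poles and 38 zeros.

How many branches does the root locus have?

Root locus has n branches where n = number of poles = 40.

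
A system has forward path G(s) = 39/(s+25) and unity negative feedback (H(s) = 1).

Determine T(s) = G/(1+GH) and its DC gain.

T(s) = G/(1+GH) = [39/(s+25)] / [1 + 39/(s+25)] = 39/(s+25+39) = 39/(s+64). DC gain = 39/64 = 0.609375.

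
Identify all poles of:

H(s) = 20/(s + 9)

Pole is where denominator = 0: s + 9 = 0, so s = -9.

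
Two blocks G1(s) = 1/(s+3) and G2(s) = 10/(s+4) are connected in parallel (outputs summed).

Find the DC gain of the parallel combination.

Parallel: G_eq = G1 + G2. DC gain = G1(0) + G2(0) = 1/3 + 10/4 = 0.3333 + 2.5 = 2.8333.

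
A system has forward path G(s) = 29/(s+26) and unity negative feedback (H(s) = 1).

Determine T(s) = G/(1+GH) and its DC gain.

T(s) = G/(1+GH) = [29/(s+26)] / [1 + 29/(s+26)] = 29/(s+26+29) = 29/(s+55). DC gain = 29/55 = 0.5273.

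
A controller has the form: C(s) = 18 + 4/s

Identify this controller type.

This is a Proportional-Integral (PI) controller.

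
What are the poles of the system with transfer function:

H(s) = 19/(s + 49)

Pole is where denominator = 0: s + 49 = 0, so s = -49.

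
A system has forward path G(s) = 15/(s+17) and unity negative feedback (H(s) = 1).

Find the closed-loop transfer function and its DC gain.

T(s) = G/(1+GH) = [15/(s+17)] / [1 + 15/(s+17)] = 15/(s+17+15) = 15/(s+32). DC gain = 15/32 = 0.46875.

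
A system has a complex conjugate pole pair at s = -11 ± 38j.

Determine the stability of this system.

Real part of poles is -11 (< 0, left half-plane). Stable.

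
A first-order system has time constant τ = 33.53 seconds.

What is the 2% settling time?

For first-order system, 2% settling time ≈ 4τ = 4 × 33.53 = 134.12 s.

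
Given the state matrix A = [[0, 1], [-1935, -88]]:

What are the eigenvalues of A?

det(A - λI) = λ² - (-88)λ + 1935 = (λ - (-45))(λ - (-43)). Eigenvalues: -45, -43.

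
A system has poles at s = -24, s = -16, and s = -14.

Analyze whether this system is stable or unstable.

All poles are in the left half-plane. System is stable.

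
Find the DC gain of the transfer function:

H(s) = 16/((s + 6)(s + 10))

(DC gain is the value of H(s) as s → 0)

DC gain = H(0) = 16/(6 × 10) = 16/60 = 0.2667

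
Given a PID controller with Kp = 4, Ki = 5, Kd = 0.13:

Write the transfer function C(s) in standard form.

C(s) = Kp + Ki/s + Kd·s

Substituting values: C(s) = 4 + 5/s + 0.13s = (0.13s² + 4s + 5)/s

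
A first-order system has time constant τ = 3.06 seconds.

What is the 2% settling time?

For first-order system, 2% settling time ≈ 4τ = 4 × 3.06 = 12.24 s.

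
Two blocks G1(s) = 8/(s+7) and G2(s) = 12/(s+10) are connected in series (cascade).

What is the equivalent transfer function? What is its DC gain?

Series: multiply transfer functions. G_eq = 8/(s+7) × 12/(s+10) = 96/((s+7)(s+10)). DC gain = 96/(7×10) = 1.3714.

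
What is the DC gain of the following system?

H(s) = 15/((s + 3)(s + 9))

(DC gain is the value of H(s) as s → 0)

DC gain = H(0) = 15/(3 × 9) = 15/27 = 0.5556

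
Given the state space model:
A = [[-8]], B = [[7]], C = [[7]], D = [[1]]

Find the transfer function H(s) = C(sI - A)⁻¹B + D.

(sI - A)⁻¹ = 1/(s + 8). H(s) = 7×7/(s + 8) + 1 = (s + 57)/(s + 8).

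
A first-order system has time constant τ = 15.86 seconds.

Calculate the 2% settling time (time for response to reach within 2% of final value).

For first-order system, 2% settling time ≈ 4τ = 4 × 15.86 = 63.44 s.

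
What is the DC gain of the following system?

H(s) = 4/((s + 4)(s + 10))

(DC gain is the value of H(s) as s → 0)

DC gain = H(0) = 4/(4 × 10) = 4/40 = 0.1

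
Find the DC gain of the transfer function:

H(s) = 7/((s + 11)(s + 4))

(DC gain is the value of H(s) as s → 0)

DC gain = H(0) = 7/(11 × 4) = 7/44 = 0.1591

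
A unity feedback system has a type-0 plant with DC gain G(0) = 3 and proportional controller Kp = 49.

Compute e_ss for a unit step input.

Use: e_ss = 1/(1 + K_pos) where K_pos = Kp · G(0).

K_pos = Kp · G(0) = 49 × 3 = 147. e_ss = 1/(1 + 147) = 0.0068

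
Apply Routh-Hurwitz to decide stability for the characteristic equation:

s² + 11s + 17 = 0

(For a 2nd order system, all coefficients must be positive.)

Coefficients: 1, 11, 17. All positive, so system is stable.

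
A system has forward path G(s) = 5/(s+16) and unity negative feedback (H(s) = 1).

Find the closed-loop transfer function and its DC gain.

T(s) = G/(1+GH) = [5/(s+16)] / [1 + 5/(s+16)] = 5/(s+16+5) = 5/(s+21). DC gain = 5/21 = 0.2381.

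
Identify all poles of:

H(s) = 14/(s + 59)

Pole is where denominator = 0: s + 59 = 0, so s = -59.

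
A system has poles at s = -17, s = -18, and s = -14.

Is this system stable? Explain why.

All poles are in the left half-plane. System is stable.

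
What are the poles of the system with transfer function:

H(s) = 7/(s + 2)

Pole is where denominator = 0: s + 2 = 0, so s = -2.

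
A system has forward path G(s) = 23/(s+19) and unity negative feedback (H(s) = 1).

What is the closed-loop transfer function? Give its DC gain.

T(s) = G/(1+GH) = [23/(s+19)] / [1 + 23/(s+19)] = 23/(s+19+23) = 23/(s+42). DC gain = 23/42 = 0.5476.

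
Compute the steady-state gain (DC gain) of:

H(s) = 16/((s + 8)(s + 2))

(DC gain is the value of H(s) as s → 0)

DC gain = H(0) = 16/(8 × 2) = 16/16 = 1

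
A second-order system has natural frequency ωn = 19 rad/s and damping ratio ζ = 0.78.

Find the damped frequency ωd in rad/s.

ωd = ωn√(1 - ζ²) = 19√(1 - 0.78²) = 11.89 rad/s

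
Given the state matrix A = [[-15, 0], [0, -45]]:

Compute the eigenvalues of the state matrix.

For diagonal matrix, eigenvalues are diagonal entries: λ₁ = -15, λ₂ = -45.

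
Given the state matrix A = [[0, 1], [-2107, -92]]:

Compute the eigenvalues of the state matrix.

det(A - λI) = λ² - (-92)λ + 2107 = (λ - (-49))(λ - (-43)). Eigenvalues: -49, -43.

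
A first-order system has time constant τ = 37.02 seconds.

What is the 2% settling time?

For first-order system, 2% settling time ≈ 4τ = 4 × 37.02 = 148.08 s.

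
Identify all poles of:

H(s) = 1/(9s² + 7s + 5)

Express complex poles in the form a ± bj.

Discriminant = 7² - 4×9×5 = 49 - 180 = -131 < 0, so the poles are a complex conjugate pair s = (-7 ± j√131)/(2×9). Real part = -7/(2×9) = -7/18 ≈ -0.3889; imaginary part = ±√131/(2×9) ≈ 0.6359. Poles: s = -0.3889 ± 0.6359j.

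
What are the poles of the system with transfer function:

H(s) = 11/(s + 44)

Pole is where denominator = 0: s + 44 = 0, so s = -44.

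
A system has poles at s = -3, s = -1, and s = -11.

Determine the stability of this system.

All poles are in the left half-plane. System is stable.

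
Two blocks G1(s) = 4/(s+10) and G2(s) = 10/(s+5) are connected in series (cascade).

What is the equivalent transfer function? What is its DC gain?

Series: multiply transfer functions. G_eq = 4/(s+10) × 10/(s+5) = 40/((s+10)(s+5)). DC gain = 40/(10×5) = 0.8.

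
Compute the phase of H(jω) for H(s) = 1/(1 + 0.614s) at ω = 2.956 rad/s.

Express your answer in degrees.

Phase = -arctan(ωτ) = -arctan(2.956 × 0.614) = -61.1°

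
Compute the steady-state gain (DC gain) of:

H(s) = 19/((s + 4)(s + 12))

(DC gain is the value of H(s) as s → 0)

DC gain = H(0) = 19/(4 × 12) = 19/48 = 0.3958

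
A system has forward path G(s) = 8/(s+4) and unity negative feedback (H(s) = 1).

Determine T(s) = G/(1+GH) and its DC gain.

T(s) = G/(1+GH) = [8/(s+4)] / [1 + 8/(s+4)] = 8/(s+4+8) = 8/(s+12). DC gain = 8/12 = 0.6667.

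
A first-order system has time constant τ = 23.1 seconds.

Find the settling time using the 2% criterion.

For first-order system, 2% settling time ≈ 4τ = 4 × 23.1 = 92.4 s.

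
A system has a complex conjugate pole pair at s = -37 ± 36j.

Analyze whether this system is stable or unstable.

Real part of poles is -37 (< 0, left half-plane). Stable.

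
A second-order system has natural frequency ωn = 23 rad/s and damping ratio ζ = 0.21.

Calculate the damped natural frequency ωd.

ωd = ωn√(1 - ζ²) = 23√(1 - 0.21²) = 22.49 rad/s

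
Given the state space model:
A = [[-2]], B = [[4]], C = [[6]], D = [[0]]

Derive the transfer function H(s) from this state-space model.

(sI - A)⁻¹ = 1/(s + 2). H(s) = 6 × 4/(s + 2) + 0 = 24/(s + 2).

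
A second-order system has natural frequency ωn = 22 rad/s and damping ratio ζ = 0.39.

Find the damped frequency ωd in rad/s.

ωd = ωn√(1 - ζ²) = 22√(1 - 0.39²) = 20.26 rad/s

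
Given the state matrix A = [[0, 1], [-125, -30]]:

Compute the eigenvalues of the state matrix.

det(A - λI) = λ² - (-30)λ + 125 = (λ - (-5))(λ - (-25)). Eigenvalues: -5, -25.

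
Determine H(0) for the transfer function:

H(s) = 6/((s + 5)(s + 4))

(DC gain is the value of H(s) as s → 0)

DC gain = H(0) = 6/(5 × 4) = 6/20 = 0.3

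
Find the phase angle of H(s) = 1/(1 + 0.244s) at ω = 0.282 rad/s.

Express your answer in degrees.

Phase = -arctan(ωτ) = -arctan(0.282 × 0.244) = -3.9°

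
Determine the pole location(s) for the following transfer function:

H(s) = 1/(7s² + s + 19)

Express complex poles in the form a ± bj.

Discriminant = 1² - 4×7×19 = 1 - 532 = -531 < 0, so the poles are a complex conjugate pair s = (-1 ± j√531)/(2×7). Real part = -1/(2×7) = -1/14 ≈ -0.0714; imaginary part = ±√531/(2×7) ≈ 1.6460. Poles: s = -0.0714 ± 1.6460j.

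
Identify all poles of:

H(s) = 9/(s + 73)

Pole is where denominator = 0: s + 73 = 0, so s = -73.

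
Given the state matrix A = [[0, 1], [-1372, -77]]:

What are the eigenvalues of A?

det(A - λI) = λ² - (-77)λ + 1372 = (λ - (-49))(λ - (-28)). Eigenvalues: -49, -28.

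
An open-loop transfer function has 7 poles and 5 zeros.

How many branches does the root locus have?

Root locus has n branches where n = number of poles = 7.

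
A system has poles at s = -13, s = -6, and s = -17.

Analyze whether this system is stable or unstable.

All poles are in the left half-plane. System is stable.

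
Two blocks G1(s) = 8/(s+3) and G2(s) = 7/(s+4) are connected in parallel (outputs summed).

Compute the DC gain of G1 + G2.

Parallel: G_eq = G1 + G2. DC gain = G1(0) + G2(0) = 8/3 + 7/4 = 2.6667 + 1.75 = 4.4167.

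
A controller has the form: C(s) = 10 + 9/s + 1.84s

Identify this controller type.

This is a Proportional-Integral-Derivative (PID) controller.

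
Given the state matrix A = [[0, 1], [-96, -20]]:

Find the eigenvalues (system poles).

det(A - λI) = λ² - (-20)λ + 96 = (λ - (-8))(λ - (-12)). Eigenvalues: -8, -12.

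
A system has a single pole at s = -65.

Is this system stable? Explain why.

Pole at s = -65 is in the left half-plane. Stable.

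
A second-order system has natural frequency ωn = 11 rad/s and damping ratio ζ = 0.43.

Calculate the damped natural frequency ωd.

ωd = ωn√(1 - ζ²) = 11√(1 - 0.43²) = 9.93 rad/s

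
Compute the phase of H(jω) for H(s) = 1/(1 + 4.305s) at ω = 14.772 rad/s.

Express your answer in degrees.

Phase = -arctan(ωτ) = -arctan(14.772 × 4.305) = -89.1°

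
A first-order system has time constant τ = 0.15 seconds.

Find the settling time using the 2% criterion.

For first-order system, 2% settling time ≈ 4τ = 4 × 0.15 = 0.6 s.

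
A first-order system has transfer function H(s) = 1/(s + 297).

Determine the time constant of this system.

For H(s) = 1/(s + 1/τ), the pole is at -1/τ = -297, so τ = 1/297 = 0.0034 s.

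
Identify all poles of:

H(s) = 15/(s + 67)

Pole is where denominator = 0: s + 67 = 0, so s = -67.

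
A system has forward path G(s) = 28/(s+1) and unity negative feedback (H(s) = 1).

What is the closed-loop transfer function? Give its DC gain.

T(s) = G/(1+GH) = [28/(s+1)] / [1 + 28/(s+1)] = 28/(s+1+28) = 28/(s+29). DC gain = 28/29 = 0.9655.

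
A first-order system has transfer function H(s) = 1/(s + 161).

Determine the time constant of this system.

For H(s) = 1/(s + 1/τ), the pole is at -1/τ = -161, so τ = 1/161 = 0.0062 s.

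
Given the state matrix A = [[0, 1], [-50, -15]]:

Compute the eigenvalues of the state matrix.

det(A - λI) = λ² - (-15)λ + 50 = (λ - (-5))(λ - (-10)). Eigenvalues: -5, -10.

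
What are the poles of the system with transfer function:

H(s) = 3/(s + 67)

Pole is where denominator = 0: s + 67 = 0, so s = -67.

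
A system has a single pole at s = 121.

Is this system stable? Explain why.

Pole at s = 121 is in the right half-plane. Unstable.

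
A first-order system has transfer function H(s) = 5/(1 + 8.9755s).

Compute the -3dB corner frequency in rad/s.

Corner frequency = 1/τ = 1/8.9755 = 0.111 rad/s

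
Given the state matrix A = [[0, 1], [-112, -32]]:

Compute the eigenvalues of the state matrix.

det(A - λI) = λ² - (-32)λ + 112 = (λ - (-4))(λ - (-28)). Eigenvalues: -4, -28.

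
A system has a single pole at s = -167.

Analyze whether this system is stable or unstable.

Pole at s = -167 is in the left half-plane. Stable.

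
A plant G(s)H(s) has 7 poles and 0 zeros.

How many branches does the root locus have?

Root locus has n branches where n = number of poles = 7.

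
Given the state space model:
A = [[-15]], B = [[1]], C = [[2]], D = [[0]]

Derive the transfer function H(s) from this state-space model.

(sI - A)⁻¹ = 1/(s + 15). H(s) = 2 × 1/(s + 15) + 0 = 2/(s + 15).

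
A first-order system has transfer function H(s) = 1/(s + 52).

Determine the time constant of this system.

For H(s) = 1/(s + 1/τ), the pole is at -1/τ = -52, so τ = 1/52 = 0.0192 s.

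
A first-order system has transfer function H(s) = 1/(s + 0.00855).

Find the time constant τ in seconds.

For H(s) = 1/(s + 1/τ), the pole is at -1/τ = -0.00855, so τ = 1/0.00855 = 117 s.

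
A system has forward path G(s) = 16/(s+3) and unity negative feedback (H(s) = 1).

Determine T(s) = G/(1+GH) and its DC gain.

T(s) = G/(1+GH) = [16/(s+3)] / [1 + 16/(s+3)] = 16/(s+3+16) = 16/(s+19). DC gain = 16/19 = 0.8421.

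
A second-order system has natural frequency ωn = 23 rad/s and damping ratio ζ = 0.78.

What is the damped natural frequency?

ωd = ωn√(1 - ζ²) = 23√(1 - 0.78²) = 14.39 rad/s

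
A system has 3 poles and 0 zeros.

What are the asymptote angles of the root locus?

n - m = 3 - 0 = 3. Angles: θk = (2k + 1)·180°/3 = 60°, 180°, 300°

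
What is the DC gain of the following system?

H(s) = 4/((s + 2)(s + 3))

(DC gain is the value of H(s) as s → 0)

DC gain = H(0) = 4/(2 × 3) = 4/6 = 0.6667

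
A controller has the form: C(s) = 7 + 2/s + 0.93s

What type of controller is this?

This is a Proportional-Integral-Derivative (PID) controller.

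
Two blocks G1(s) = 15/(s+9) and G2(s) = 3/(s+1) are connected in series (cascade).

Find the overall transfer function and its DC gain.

Series: multiply transfer functions. G_eq = 15/(s+9) × 3/(s+1) = 45/((s+9)(s+1)). DC gain = 45/(9×1) = 5.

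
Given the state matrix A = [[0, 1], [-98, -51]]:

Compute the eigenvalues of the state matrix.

det(A - λI) = λ² - (-51)λ + 98 = (λ - (-2))(λ - (-49)). Eigenvalues: -2, -49.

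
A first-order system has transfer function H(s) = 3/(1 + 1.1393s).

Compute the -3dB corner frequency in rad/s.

Corner frequency = 1/τ = 1/1.1393 = 0.878 rad/s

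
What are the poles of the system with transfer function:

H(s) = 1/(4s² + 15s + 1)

Discriminant = 15² - 4×4×1 = 225 - 16 = 209 > 0, so two distinct real poles. Using quadratic formula: s = (-15 ± √209)/(2×4) = (-15 ± √209)/8, with √209 ≈ 14.4568. s₁ ≈ -0.0679, s₂ ≈ -3.6821. Poles: s₁ = -0.0679, s₂ = -3.6821.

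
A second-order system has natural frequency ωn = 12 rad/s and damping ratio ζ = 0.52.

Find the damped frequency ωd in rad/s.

ωd = ωn√(1 - ζ²) = 12√(1 - 0.52²) = 10.25 rad/s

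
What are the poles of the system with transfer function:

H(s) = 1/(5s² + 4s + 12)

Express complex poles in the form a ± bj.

Discriminant = 4² - 4×5×12 = 16 - 240 = -224 < 0, so the poles are a complex conjugate pair s = (-4 ± j√224)/(2×5). Real part = -4/(2×5) = -4/10 = -0.4; imaginary part = ±√224/(2×5) ≈ 1.4967. Poles: s = -0.4 ± 1.4967j.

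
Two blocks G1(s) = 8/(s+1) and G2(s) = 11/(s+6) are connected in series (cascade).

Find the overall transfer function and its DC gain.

Series: multiply transfer functions. G_eq = 8/(s+1) × 11/(s+6) = 88/((s+1)(s+6)). DC gain = 88/(1×6) = 14.6667.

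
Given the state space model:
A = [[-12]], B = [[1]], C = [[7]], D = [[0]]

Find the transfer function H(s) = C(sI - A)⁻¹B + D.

(sI - A)⁻¹ = 1/(s + 12). H(s) = 7 × 1/(s + 12) + 0 = 7/(s + 12).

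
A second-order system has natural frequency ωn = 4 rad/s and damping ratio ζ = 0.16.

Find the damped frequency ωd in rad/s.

ωd = ωn√(1 - ζ²) = 4√(1 - 0.16²) = 3.95 rad/s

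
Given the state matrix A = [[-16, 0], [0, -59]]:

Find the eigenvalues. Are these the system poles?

For diagonal matrix, eigenvalues are diagonal entries: λ₁ = -16, λ₂ = -59. Eigenvalues of A = system poles.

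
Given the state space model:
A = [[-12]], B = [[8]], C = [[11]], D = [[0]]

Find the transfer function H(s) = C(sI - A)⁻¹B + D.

(sI - A)⁻¹ = 1/(s + 12). H(s) = 11 × 8/(s + 12) + 0 = 88/(s + 12).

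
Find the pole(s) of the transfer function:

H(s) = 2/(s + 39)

Pole is where denominator = 0: s + 39 = 0, so s = -39.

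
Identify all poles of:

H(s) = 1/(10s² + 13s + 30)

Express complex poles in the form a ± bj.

Discriminant = 13² - 4×10×30 = 169 - 1200 = -1031 < 0, so the poles are a complex conjugate pair s = (-13 ± j√1031)/(2×10). Real part = -13/(2×10) = -13/20 = -0.65; imaginary part = ±√1031/(2×10) ≈ 1.6055. Poles: s = -0.65 ± 1.6055j.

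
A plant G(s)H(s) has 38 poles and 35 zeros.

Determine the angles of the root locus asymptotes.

n - m = 38 - 35 = 3. Angles: θk = (2k + 1)·180°/3 = 60°, 180°, 300°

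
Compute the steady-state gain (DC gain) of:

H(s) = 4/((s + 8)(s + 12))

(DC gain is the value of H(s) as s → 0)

DC gain = H(0) = 4/(8 × 12) = 4/96 = 0.0417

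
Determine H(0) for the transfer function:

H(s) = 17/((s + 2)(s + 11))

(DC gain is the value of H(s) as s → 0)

DC gain = H(0) = 17/(2 × 11) = 17/22 = 0.7727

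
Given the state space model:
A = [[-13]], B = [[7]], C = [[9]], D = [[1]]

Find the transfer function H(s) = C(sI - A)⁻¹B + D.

(sI - A)⁻¹ = 1/(s + 13). H(s) = 9×7/(s + 13) + 1 = (s + 76)/(s + 13).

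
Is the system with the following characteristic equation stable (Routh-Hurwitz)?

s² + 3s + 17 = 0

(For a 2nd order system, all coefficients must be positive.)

Coefficients: 1, 3, 17. All positive, so system is stable.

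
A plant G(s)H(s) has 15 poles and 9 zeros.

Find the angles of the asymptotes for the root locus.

n - m = 15 - 9 = 6. Angles: θk = (2k + 1)·180°/6 = 30°, 90°, 150°, 210°, 270°, 330°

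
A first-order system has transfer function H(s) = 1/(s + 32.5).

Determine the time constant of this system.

For H(s) = 1/(s + 1/τ), the pole is at -1/τ = -32.5, so τ = 1/32.5 = 0.0308 s.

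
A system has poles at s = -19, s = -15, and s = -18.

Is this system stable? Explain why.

All poles are in the left half-plane. System is stable.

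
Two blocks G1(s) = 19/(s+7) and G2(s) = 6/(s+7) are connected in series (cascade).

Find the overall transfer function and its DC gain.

Series: multiply transfer functions. G_eq = 19/(s+7) × 6/(s+7) = 114/((s+7)(s+7)). DC gain = 114/(7×7) = 2.3265.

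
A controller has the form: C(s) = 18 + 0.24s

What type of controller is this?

This is a Proportional-Derivative (PD) controller.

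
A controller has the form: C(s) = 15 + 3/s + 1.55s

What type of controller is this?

This is a Proportional-Integral-Derivative (PID) controller.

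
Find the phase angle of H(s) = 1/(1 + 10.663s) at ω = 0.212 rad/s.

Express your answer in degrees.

Phase = -arctan(ωτ) = -arctan(0.212 × 10.663) = -66.1°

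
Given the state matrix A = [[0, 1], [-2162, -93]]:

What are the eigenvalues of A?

det(A - λI) = λ² - (-93)λ + 2162 = (λ - (-47))(λ - (-46)). Eigenvalues: -47, -46.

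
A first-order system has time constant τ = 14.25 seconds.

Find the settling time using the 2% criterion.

For first-order system, 2% settling time ≈ 4τ = 4 × 14.25 = 57.0 s.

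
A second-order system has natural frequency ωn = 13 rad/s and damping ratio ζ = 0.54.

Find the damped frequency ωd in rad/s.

ωd = ωn√(1 - ζ²) = 13√(1 - 0.54²) = 10.94 rad/s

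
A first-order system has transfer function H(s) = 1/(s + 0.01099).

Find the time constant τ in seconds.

For H(s) = 1/(s + 1/τ), the pole is at -1/τ = -0.01099, so τ = 1/0.01099 = 90.99 s.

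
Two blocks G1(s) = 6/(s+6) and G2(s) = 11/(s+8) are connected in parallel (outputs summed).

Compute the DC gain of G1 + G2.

Parallel: G_eq = G1 + G2. DC gain = G1(0) + G2(0) = 6/6 + 11/8 = 1 + 1.375 = 2.375.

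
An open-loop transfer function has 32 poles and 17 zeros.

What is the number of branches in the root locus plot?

Root locus has n branches where n = number of poles = 32.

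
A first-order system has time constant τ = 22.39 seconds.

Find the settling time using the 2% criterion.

For first-order system, 2% settling time ≈ 4τ = 4 × 22.39 = 89.56 s.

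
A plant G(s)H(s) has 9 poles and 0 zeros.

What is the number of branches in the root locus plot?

Root locus has n branches where n = number of poles = 9.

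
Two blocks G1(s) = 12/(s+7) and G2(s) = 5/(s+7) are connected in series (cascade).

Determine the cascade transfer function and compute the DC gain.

Series: multiply transfer functions. G_eq = 12/(s+7) × 5/(s+7) = 60/((s+7)(s+7)). DC gain = 60/(7×7) = 1.2245.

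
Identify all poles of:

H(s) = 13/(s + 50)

Pole is where denominator = 0: s + 50 = 0, so s = -50.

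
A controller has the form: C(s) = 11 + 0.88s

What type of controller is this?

This is a Proportional-Derivative (PD) controller.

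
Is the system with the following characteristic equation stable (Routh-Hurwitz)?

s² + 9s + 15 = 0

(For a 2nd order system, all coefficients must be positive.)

Coefficients: 1, 9, 15. All positive, so system is stable.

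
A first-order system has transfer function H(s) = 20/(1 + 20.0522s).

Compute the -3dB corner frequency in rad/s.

Corner frequency = 1/τ = 1/20.0522 = 0.05 rad/s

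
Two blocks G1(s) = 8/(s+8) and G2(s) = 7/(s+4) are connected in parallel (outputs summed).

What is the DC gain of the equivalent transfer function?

Parallel: G_eq = G1 + G2. DC gain = G1(0) + G2(0) = 8/8 + 7/4 = 1 + 1.75 = 2.75.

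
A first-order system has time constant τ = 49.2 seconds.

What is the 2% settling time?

For first-order system, 2% settling time ≈ 4τ = 4 × 49.2 = 196.8 s.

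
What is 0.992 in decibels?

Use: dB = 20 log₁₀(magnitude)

dB = 20 log₁₀(0.992) = -0.1 dB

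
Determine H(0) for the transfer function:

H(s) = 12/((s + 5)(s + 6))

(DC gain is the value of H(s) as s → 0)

DC gain = H(0) = 12/(5 × 6) = 12/30 = 0.4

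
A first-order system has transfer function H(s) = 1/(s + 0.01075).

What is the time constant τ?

For H(s) = 1/(s + 1/τ), the pole is at -1/τ = -0.01075, so τ = 1/0.01075 = 93.02 s.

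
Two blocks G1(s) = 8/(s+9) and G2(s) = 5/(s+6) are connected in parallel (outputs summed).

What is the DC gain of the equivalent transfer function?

Parallel: G_eq = G1 + G2. DC gain = G1(0) + G2(0) = 8/9 + 5/6 = 0.8889 + 0.8333 = 1.7222.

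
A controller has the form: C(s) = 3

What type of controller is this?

This is a Proportional (P) controller.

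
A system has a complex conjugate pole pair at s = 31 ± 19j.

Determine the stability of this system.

Real part of poles is 31 (> 0, right half-plane). Unstable.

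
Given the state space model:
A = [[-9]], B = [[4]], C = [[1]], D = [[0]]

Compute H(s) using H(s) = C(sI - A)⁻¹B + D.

(sI - A)⁻¹ = 1/(s + 9). H(s) = 1 × 4/(s + 9) + 0 = 4/(s + 9).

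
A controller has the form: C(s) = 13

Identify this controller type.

This is a Proportional (P) controller.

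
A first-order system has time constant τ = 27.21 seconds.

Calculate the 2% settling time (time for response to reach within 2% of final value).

For first-order system, 2% settling time ≈ 4τ = 4 × 27.21 = 108.84 s.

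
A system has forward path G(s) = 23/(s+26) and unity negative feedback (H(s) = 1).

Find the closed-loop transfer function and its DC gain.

T(s) = G/(1+GH) = [23/(s+26)] / [1 + 23/(s+26)] = 23/(s+26+23) = 23/(s+49). DC gain = 23/49 = 0.4694.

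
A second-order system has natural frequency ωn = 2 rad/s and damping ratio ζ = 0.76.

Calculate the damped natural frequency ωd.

ωd = ωn√(1 - ζ²) = 2√(1 - 0.76²) = 1.3 rad/s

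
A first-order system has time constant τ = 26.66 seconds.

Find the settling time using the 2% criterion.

For first-order system, 2% settling time ≈ 4τ = 4 × 26.66 = 106.64 s.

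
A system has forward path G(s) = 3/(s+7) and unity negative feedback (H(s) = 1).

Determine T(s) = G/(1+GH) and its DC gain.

T(s) = G/(1+GH) = [3/(s+7)] / [1 + 3/(s+7)] = 3/(s+7+3) = 3/(s+10). DC gain = 3/10 = 0.3.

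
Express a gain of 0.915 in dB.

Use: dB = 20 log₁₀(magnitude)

dB = 20 log₁₀(0.915) = -0.8 dB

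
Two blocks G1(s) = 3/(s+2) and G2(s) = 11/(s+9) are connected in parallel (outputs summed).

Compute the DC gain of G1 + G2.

Parallel: G_eq = G1 + G2. DC gain = G1(0) + G2(0) = 3/2 + 11/9 = 1.5 + 1.2222 = 2.7222.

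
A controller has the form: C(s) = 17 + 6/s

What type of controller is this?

This is a Proportional-Integral (PI) controller.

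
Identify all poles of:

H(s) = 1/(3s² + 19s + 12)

Discriminant = 19² - 4×3×12 = 361 - 144 = 217 > 0, so two distinct real poles. Using quadratic formula: s = (-19 ± √217)/(2×3) = (-19 ± √217)/6, with √217 ≈ 14.7309. s₁ ≈ -0.7115, s₂ ≈ -5.6218. Poles: s₁ = -0.7115, s₂ = -5.6218.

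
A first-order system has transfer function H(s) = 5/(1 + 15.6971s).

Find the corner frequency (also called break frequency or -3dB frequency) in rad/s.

Corner frequency = 1/τ = 1/15.6971 = 0.064 rad/s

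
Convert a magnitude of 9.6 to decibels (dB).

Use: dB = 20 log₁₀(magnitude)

dB = 20 log₁₀(9.6) = 19.6 dB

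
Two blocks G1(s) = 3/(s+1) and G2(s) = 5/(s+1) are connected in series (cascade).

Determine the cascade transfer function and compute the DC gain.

Series: multiply transfer functions. G_eq = 3/(s+1) × 5/(s+1) = 15/((s+1)(s+1)). DC gain = 15/(1×1) = 15.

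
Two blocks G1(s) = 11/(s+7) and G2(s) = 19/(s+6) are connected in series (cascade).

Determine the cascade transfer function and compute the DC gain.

Series: multiply transfer functions. G_eq = 11/(s+7) × 19/(s+6) = 209/((s+7)(s+6)). DC gain = 209/(7×6) = 4.9762.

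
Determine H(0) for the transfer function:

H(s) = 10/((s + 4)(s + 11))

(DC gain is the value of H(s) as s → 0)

DC gain = H(0) = 10/(4 × 11) = 10/44 = 0.2273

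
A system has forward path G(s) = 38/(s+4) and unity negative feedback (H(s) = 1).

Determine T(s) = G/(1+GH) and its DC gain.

T(s) = G/(1+GH) = [38/(s+4)] / [1 + 38/(s+4)] = 38/(s+4+38) = 38/(s+42). DC gain = 38/42 = 0.9048.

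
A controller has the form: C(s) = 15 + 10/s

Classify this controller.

This is a Proportional-Integral (PI) controller.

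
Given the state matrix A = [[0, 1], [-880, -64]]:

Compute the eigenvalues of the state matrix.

det(A - λI) = λ² - (-64)λ + 880 = (λ - (-44))(λ - (-20)). Eigenvalues: -44, -20.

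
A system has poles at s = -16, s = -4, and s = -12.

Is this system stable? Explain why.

All poles are in the left half-plane. System is stable.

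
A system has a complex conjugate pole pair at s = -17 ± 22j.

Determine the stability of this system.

Real part of poles is -17 (< 0, left half-plane). Stable.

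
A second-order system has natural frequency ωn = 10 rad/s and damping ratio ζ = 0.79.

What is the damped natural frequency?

ωd = ωn√(1 - ζ²) = 10√(1 - 0.79²) = 6.13 rad/s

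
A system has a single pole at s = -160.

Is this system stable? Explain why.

Pole at s = -160 is in the left half-plane. Stable.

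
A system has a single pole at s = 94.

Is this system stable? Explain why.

Pole at s = 94 is in the right half-plane. Unstable.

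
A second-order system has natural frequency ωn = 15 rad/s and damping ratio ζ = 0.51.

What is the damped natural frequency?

ωd = ωn√(1 - ζ²) = 15√(1 - 0.51²) = 12.9 rad/s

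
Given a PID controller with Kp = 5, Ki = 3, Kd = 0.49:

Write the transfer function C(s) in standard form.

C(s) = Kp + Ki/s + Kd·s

Substituting values: C(s) = 5 + 3/s + 0.49s = (0.49s² + 5s + 3)/s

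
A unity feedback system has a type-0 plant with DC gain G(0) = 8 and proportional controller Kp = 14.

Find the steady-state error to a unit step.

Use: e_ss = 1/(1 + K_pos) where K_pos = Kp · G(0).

K_pos = Kp · G(0) = 14 × 8 = 112. e_ss = 1/(1 + 112) = 0.0088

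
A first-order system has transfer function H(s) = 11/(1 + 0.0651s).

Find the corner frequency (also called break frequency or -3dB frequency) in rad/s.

Corner frequency = 1/τ = 1/0.0651 = 15.361 rad/s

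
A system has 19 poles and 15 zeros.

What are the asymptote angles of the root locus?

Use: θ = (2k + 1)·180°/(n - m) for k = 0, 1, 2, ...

n - m = 19 - 15 = 4. Angles: θk = (2k + 1)·180°/4 = 45°, 135°, 225°, 315°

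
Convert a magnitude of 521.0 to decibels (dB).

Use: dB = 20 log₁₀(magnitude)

dB = 20 log₁₀(521.0) = 54.3 dB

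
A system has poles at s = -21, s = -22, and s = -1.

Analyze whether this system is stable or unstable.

All poles are in the left half-plane. System is stable.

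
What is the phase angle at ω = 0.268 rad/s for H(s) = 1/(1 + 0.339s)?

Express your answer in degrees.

Phase = -arctan(ωτ) = -arctan(0.268 × 0.339) = -5.2°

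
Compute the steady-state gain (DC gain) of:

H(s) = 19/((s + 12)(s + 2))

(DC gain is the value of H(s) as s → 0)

DC gain = H(0) = 19/(12 × 2) = 19/24 = 0.7917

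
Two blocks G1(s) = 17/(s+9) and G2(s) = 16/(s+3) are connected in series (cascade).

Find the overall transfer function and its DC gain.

Series: multiply transfer functions. G_eq = 17/(s+9) × 16/(s+3) = 272/((s+9)(s+3)). DC gain = 272/(9×3) = 10.0741.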